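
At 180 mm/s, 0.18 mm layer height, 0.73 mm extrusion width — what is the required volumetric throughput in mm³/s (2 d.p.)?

Extrusion cross-section: 0.18 × 0.73 → 0.1314 mm².
Q = v·A = 180 × 0.1314 = 23.65 mm³/s.

23.65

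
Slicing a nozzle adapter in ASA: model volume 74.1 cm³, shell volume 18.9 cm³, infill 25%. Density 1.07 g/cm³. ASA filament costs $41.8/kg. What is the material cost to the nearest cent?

Infill region = 74.1 − 18.9 = 55.2 cm³.
Infill deposited: 0.25 × 55.2 → 13.8 cm³.
Total printed volume = 18.9 + 13.8, so 32.7 cm³.
Mass = 32.7 × 1.07 = 34.989 g.
At $41.8/kg: 34.989/1000 × 41.8 = $1.46.

$1.46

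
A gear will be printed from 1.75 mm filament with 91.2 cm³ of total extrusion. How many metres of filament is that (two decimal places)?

37.92 m

A = π r² = π × 0.875² = 2.4053 mm².
Length = 91.2 cm³ / 2.4053 mm² = 91200 / 2.4053 = 37916.27 mm = 37.92 m.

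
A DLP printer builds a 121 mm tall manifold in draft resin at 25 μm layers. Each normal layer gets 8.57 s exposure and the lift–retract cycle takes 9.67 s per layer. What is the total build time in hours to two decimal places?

Layer count = ceil(121 / 0.025) = 4840.
Cycle time = 8.57 + 9.67, so 18.24 s.
Total = 4840 × 18.24 = 88281.6 s = 24.52 hours.

24.52 hours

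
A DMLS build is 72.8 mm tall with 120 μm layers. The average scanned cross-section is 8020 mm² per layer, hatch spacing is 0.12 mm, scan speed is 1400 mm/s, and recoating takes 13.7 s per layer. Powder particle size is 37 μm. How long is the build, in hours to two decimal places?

Number of layers: 72.8 / 0.12 → 607 (rounded up).
Scan path per layer = 8020 / 0.12, so 66833.3 mm.
Per-layer scan time = 66833.3 / 1400 = 47.7381 s.
Per-layer time = 47.7381 + 13.7, so 61.4381 s.
Total: 607 × 61.4381 s = 37292.9267 s → 10.36 hours.

10.36 hours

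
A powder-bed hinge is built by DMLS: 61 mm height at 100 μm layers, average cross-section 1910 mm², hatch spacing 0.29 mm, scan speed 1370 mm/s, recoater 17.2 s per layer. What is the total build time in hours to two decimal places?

Layers = ⌈61/0.1⌉ = 610.
Hatch length per layer = 1910 / 0.29, so 6586.2 mm.
Scan time per layer = 6586.2 / 1370 = 4.8074 s.
Layer cycle = 4.8074 + 17.2, so 22.0074 s.
Total: 610 × 22.0074 s = 13424.514 s → 3.73 hours.

3.73 hours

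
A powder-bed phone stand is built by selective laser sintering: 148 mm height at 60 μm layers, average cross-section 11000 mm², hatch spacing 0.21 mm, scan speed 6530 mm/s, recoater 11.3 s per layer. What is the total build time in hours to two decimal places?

13.24 hours

Layers = ⌈148/0.06⌉ = 2467.
Scan path per layer = 11000 / 0.21 = 52381 mm.
Per-layer scan time = 52381 / 6530, so 8.0216 s.
Per-layer time = 8.0216 + 11.3 = 19.3216 s.
2467 layers × 19.3216 s/layer = 47666.3872 s, i.e. 13.24 hours.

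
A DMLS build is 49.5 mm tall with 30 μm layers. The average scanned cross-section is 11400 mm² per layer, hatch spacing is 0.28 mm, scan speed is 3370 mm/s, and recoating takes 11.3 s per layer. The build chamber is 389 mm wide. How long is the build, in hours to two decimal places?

Layers = ⌈49.5/0.03⌉ = 1650.
Per-layer scan distance = 11400 / 0.28, so 40714.3 mm.
Scan time per layer = 40714.3 / 3370 = 12.0814 s.
Time per layer: 12.0814 + 11.3 → 23.3814 s.
Total: 1650 × 23.3814 s = 38579.31 s → 10.72 hours.

10.72 hours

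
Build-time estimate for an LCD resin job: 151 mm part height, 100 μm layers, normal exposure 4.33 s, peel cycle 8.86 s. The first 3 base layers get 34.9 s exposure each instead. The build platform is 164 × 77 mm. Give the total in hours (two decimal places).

5.56 hours

Layer count = ceil(151 / 0.1) = 1510.
Bottom layers = 3 × (34.9 + 8.86) = 131.28 s.
Normal layers = 1507 × (4.33 + 8.86) = 19877.33 s.
Total = 131.28 + 19877.33 = 20008.61 s = 5.56 hours.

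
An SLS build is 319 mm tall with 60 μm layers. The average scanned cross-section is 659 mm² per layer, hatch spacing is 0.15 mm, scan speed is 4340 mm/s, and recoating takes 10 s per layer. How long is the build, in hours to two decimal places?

Layer count = ceil(319 / 0.06) = 5317.
Scan path per layer = 659 / 0.15 = 4393.3 mm.
Laser time per layer = 4393.3 / 4340 = 1.0123 s.
Per-layer time = 1.0123 + 10 = 11.0123 s.
5317 layers × 11.0123 s/layer = 58552.3991 s, i.e. 16.26 hours.

16.26 hours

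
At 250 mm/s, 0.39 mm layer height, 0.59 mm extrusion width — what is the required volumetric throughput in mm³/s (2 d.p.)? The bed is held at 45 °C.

Extrusion cross-section: 0.39 × 0.59 → 0.2301 mm².
Q = v·A = 250 × 0.2301 = 57.53 mm³/s.

57.53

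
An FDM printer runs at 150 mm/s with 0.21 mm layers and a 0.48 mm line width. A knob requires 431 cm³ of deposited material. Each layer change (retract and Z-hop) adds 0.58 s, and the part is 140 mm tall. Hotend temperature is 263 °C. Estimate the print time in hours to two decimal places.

Extrusion cross-section: 0.21 × 0.48 → 0.1008 mm².
Total extruded path = 431000/0.1008 = 4275793.7 mm.
Print-move time: 4275793.7 / 150 → 28505.3 s.
Number of layers: 140 / 0.21 → 667 (rounded up).
Z-hop total: 667 × 0.58 → 386.86 s.
Altogether 28505.3 + 386.86 = 28892.16 s, i.e. 8.03 hours.

8.03 hours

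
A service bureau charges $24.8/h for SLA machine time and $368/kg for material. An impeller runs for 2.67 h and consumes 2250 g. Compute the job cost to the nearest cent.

Machine-time cost = 24.8 × 2.67, so $66.216.
Material cost = 368 × 2250/1000 = $828.00.
Job cost: 66.216 + 828.00 = 894.216 ≈ $894.22.

$894.22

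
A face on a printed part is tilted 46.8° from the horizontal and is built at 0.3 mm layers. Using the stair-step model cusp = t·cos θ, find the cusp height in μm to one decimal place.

h_c = t·cos θ = 0.3 × 0.6845 = 0.20535 mm (205.4 μm).

205.4 μm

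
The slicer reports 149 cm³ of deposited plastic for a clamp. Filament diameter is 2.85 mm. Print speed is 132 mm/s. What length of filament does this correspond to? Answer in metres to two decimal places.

Filament cross-section = π × (2.85/2)² = 6.3794 mm².
Length = 149 cm³ / 6.3794 mm² = 149000 / 6.3794 = 23356.43 mm = 23.36 m.

23.36 m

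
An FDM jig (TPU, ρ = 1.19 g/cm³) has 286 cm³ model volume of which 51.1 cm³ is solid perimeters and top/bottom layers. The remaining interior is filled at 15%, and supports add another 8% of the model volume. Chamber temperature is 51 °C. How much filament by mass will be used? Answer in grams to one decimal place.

Volume inside the shell: 286 − 51.1 → 234.9 cm³.
Deposited infill = 0.15 × 234.9 = 35.235 cm³.
Support = 0.08 × 286, so 22.88 cm³.
Deposited volume: 51.1 + 35.235 + 22.88 → 109.215 cm³.
Mass: 109.215 × 1.19 → 129.96585 g.

130.0 g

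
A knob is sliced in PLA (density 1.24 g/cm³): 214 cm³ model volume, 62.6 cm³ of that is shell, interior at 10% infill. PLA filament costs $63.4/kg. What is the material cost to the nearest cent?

$6.11

Interior volume: 214 − 62.6 → 151.4 cm³.
Infill deposited = 0.10 × 151.4 = 15.14 cm³.
Deposited volume = 62.6 + 15.14 = 77.74 cm³.
Mass = 77.74 × 1.24, so 96.3976 g.
Cost = 96.3976 g / 1000 × $63.4/kg = $6.11.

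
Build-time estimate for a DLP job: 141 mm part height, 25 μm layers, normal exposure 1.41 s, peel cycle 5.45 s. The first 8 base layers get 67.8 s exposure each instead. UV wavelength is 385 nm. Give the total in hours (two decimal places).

Number of layers: 141 / 0.025 → 5640 (rounded up).
Base layers = 8 × (67.8 + 5.45), so 586 s.
Normal layers = 5632 × (1.41 + 5.45), so 38635.52 s.
Total = 586 + 38635.52 = 39221.52 s = 10.89 hours.

10.89 hours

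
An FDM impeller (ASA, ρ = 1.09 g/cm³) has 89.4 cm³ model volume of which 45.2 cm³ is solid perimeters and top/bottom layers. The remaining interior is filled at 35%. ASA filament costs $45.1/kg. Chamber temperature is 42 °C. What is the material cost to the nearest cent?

Volume inside the shell = 89.4 − 45.2, so 44.2 cm³.
Infill volume = 0.35 × 44.2, so 15.47 cm³.
Total extruded: 45.2 + 15.47 → 60.67 cm³.
Mass = 60.67 × 1.09 = 66.1303 g.
At $45.1/kg: 66.1303/1000 × 45.1 = $2.98.

$2.98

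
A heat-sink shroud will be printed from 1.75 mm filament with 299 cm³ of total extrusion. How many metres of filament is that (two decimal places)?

A = π r² = π × 0.875² = 2.4053 mm².
L = 299000 mm³ / 2.4053 mm² = 124308.82 mm, i.e. 124.31 m.

124.31 m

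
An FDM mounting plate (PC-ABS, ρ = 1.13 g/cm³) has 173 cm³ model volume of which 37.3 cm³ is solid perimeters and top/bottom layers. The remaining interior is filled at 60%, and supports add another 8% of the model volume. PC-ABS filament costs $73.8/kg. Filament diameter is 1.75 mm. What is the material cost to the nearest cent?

$11.05

Volume inside the shell = 173 − 37.3, so 135.7 cm³.
Infill deposited = 0.60 × 135.7, so 81.42 cm³.
Support = 0.08 × 173 = 13.84 cm³.
Deposited volume = 37.3 + 81.42 + 13.84 = 132.56 cm³.
Mass: 132.56 × 1.13 → 149.7928 g.
Cost = 149.7928 g / 1000 × $73.8/kg = $11.05.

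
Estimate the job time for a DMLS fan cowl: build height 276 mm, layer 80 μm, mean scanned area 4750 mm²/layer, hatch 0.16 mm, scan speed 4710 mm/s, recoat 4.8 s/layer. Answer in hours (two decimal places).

Layer count = ceil(276 / 0.08) = 3450.
Scan path per layer: 4750 / 0.16 → 29687.5 mm.
Scan time per layer: 29687.5 / 4710 → 6.3031 s.
Time per layer: 6.3031 + 4.8 → 11.1031 s.
3450 layers × 11.1031 s/layer = 38305.695 s, i.e. 10.64 hours.

10.64 hours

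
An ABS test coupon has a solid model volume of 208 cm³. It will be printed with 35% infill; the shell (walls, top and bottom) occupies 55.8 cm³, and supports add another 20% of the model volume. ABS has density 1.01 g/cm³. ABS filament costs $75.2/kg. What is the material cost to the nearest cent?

$11.44

Volume inside the shell = 208 − 55.8 = 152.2 cm³.
Deposited infill: 0.35 × 152.2 → 53.27 cm³.
Support: 0.20 × 208 → 41.6 cm³.
Total extruded: 55.8 + 53.27 + 41.6 → 150.67 cm³.
Mass = 150.67 × 1.01 = 152.1767 g.
Cost = 152.1767 g / 1000 × $75.2/kg = $11.44.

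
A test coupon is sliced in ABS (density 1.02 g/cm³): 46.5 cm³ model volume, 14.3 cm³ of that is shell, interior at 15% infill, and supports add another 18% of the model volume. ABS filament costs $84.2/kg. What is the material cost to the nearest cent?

Volume inside the shell: 46.5 − 14.3 → 32.2 cm³.
Deposited infill: 0.15 × 32.2 → 4.83 cm³.
Support = 0.18 × 46.5, so 8.37 cm³.
Deposited volume: 14.3 + 4.83 + 8.37 → 27.5 cm³.
Mass = 27.5 × 1.02 = 28.05 g.
At $84.2/kg: 28.05/1000 × 84.2 = $2.36.

$2.36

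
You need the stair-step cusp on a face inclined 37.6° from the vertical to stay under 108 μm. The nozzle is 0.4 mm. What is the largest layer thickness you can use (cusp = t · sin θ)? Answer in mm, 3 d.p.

t = h_c / sin θ = 0.108 / 0.6101 = 0.177 mm.

0.177 mm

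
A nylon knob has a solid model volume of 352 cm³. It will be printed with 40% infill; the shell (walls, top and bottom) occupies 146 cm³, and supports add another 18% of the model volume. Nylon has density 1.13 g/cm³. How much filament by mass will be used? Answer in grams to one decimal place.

329.7 g

Volume inside the shell = 352 − 146, so 206 cm³.
Infill volume = 0.40 × 206 = 82.4 cm³.
Support: 0.18 × 352 → 63.36 cm³.
Total printed volume = 146 + 82.4 + 63.36 = 291.76 cm³.
Mass = 291.76 × 1.13, so 329.6888 g.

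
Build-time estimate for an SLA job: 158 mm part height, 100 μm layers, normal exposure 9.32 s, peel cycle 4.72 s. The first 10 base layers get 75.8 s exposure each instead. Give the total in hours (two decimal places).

6.35 hours

Layers = ⌈158/0.1⌉ = 1580.
Bottom layers = 10 × (75.8 + 4.72) = 805.2 s.
Normal layers: 1570 × (9.32 + 4.72) → 22042.8 s.
Sum: 805.2 + 22042.8 = 22848 s → 6.35 hours.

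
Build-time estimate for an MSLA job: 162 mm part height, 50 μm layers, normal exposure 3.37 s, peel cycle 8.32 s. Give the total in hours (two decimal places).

Layers = ⌈162/0.05⌉ = 3240.
Cycle time: 3.37 + 8.32 → 11.69 s.
Total = 3240 × 11.69 = 37875.6 s = 10.52 hours.

10.52 hours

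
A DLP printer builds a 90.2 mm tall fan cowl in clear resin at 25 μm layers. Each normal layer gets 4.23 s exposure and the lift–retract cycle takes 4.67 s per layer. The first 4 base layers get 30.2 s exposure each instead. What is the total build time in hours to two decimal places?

8.95 hours

Number of layers: 90.2 / 0.025 → 3608 (rounded up).
Bottom layers = 4 × (30.2 + 4.67) = 139.48 s.
Regular layers = 3604 × (4.23 + 4.67), so 32075.6 s.
Sum: 139.48 + 32075.6 = 32215.08 s → 8.95 hours.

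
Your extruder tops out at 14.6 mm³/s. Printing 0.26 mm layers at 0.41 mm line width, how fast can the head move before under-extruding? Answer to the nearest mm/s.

137 mm/s

Extrusion cross-section: 0.26 × 0.41 → 0.1066 mm².
v_max = Q/A = 14.6/0.1066 = 136.96 mm/s → 137 mm/s.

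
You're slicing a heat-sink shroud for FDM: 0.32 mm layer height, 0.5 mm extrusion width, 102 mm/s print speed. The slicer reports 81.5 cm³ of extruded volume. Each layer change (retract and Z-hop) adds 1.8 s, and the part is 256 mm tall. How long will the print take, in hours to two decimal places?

1.79 hours

Bead cross-section = 0.32 × 0.5 = 0.16 mm².
Path length: 81500 mm³ / 0.16 mm² → 509375 mm.
Extrusion time = 509375 / 102, so 4993.9 s.
Layer count = ceil(256 / 0.32) = 800.
Z-hop total = 800 × 1.8 = 1440 s.
Total = 4993.9 + 1440 = 6433.9 s = 1.79 hours.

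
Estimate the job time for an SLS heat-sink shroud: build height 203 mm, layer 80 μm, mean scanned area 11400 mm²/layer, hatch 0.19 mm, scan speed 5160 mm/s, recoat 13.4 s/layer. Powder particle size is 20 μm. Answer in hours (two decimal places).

Number of layers: 203 / 0.08 → 2538 (rounded up).
Hatch length per layer: 11400 / 0.19 → 60000 mm.
Laser time per layer = 60000 / 5160, so 11.6279 s.
Time per layer: 11.6279 + 13.4 → 25.0279 s.
Build time = 2538 × 25.0279 = 63520.8102 s = 17.64 hours.

17.64 hours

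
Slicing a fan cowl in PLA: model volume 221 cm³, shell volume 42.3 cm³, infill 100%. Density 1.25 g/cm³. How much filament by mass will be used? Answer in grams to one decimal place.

276.3 g

Volume inside the shell = 221 − 42.3 = 178.7 cm³.
Infill volume = 1.00 × 178.7 = 178.7 cm³.
Total extruded = 42.3 + 178.7 = 221 cm³.
Mass = 221 × 1.25 = 276.25 g.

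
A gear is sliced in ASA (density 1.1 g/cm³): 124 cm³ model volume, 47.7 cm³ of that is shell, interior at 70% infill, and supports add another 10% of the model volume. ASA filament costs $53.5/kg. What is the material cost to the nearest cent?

Interior volume = 124 − 47.7, so 76.3 cm³.
Infill volume: 0.70 × 76.3 → 53.41 cm³.
Support = 0.10 × 124 = 12.4 cm³.
Deposited volume = 47.7 + 53.41 + 12.4, so 113.51 cm³.
Mass = 113.51 × 1.1, so 124.861 g.
At $53.5/kg: 124.861/1000 × 53.5 = $6.68.

$6.68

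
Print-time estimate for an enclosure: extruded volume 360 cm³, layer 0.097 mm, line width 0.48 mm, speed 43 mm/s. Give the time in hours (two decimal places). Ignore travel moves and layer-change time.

Extrusion cross-section: 0.097 × 0.48 → 0.04656 mm².
Total extruded path = 360000/0.04656 = 7731958.8 mm.
Extrusion time = 7731958.8 / 43, so 179813 s.
In the requested units: 179813 s = 49.95 hours.

49.95 hours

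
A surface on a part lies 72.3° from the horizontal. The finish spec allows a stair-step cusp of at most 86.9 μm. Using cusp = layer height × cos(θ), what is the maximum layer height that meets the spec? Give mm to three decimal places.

0.286 mm

cos(72.3°) = 0.3040; t_max = 0.0869/0.3040 = 0.286 mm.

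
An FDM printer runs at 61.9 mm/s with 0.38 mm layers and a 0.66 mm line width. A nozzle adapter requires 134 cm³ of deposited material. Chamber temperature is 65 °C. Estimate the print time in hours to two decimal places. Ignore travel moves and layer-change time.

Bead cross-section: 0.38 × 0.66 → 0.2508 mm².
Toolpath length = 134 cm³ / 0.2508 mm² = 134000 / 0.2508 = 534290.3 mm.
Extrusion time = 534290.3 / 61.9 = 8631.5 s.
In the requested units: 8631.5 s = 2.40 hours.

2.40 hours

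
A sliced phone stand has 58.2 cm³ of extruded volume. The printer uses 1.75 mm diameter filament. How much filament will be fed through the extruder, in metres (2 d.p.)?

24.20 m

Cross-section of 1.75 mm filament: π·(1.75/2)² = 2.4053 mm².
Length = 58.2 cm³ / 2.4053 mm² = 58200 / 2.4053 = 24196.57 mm = 24.20 m.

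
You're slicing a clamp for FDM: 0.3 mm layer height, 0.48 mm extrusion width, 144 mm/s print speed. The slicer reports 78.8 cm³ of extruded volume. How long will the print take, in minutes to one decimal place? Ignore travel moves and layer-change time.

63.3 minutes

Line area: 0.3 × 0.48 → 0.144 mm².
Total extruded path = 78800/0.144 = 547222.2 mm.
Time extruding = 547222.2 / 144, so 3800.2 s.
Converting: 3800.2 s = 63.3 minutes.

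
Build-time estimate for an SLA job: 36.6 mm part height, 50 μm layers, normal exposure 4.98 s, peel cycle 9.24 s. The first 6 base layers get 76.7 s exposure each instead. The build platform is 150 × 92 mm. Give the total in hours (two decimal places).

Number of layers: 36.6 / 0.05 → 732 (rounded up).
Base layers = 6 × (76.7 + 9.24) = 515.64 s.
Normal layers = 726 × (4.98 + 9.24), so 10323.72 s.
Sum: 515.64 + 10323.72 = 10839.36 s → 3.01 hours.

3.01 hours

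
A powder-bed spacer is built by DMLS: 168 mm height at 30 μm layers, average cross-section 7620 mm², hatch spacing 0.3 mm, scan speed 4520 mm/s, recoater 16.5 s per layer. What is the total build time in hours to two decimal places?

34.41 hours

Number of layers: 168 / 0.03 → 5600 (rounded up).
Scan path per layer = 7620 / 0.3, so 25400 mm.
Per-layer scan time = 25400 / 4520 = 5.6195 s.
Layer cycle = 5.6195 + 16.5 = 22.1195 s.
5600 layers × 22.1195 s/layer = 123869.2 s, i.e. 34.41 hours.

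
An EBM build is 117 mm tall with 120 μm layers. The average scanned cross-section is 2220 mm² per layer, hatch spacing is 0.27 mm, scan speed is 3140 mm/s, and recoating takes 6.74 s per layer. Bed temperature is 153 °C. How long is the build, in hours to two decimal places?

Layers = ⌈117/0.12⌉ = 975.
Hatch length per layer = 2220 / 0.27 = 8222.2 mm.
Scan time per layer = 8222.2 / 3140 = 2.6185 s.
Time per layer = 2.6185 + 6.74, so 9.3585 s.
Build time = 975 × 9.3585 = 9124.5375 s = 2.53 hours.

2.53 hours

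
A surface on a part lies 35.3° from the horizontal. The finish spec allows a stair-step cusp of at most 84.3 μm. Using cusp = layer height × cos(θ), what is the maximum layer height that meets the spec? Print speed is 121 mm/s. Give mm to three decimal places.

t = h_c / cos θ = 0.0843 / 0.8161 = 0.103 mm.

0.103 mm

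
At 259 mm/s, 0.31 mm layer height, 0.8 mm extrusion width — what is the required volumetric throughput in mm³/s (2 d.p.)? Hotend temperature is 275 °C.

64.23

Bead cross-section = 0.31 × 0.8, so 0.248 mm².
Q = v·A = 259 × 0.248 = 64.23 mm³/s.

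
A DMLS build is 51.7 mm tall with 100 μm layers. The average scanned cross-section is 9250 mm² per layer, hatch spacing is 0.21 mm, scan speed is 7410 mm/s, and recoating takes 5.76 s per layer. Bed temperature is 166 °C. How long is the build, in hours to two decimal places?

Layers = ⌈51.7/0.1⌉ = 517.
Hatch length per layer: 9250 / 0.21 → 44047.6 mm.
Scan time per layer = 44047.6 / 7410, so 5.9443 s.
Layer cycle = 5.9443 + 5.76, so 11.7043 s.
Build time = 517 × 11.7043 = 6051.1231 s = 1.68 hours.

1.68 hours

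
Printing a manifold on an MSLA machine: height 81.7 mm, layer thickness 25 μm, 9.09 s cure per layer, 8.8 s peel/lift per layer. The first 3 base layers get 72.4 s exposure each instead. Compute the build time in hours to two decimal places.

Layer count = ceil(81.7 / 0.025) = 3268.
Base layers = 3 × (72.4 + 8.8), so 243.6 s.
Regular layers: 3265 × (9.09 + 8.8) → 58410.85 s.
Sum: 243.6 + 58410.85 = 58654.45 s → 16.29 hours.

16.29 hours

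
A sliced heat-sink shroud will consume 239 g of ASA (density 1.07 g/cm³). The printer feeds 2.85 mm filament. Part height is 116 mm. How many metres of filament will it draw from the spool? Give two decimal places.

35.01 m

Volume = 239 g / 1.07 g·cm⁻³ = 223.3645 cm³ = 223364.5 mm³.
Cross-section of 2.85 mm filament: π·(2.85/2)² = 6.3794 mm².
Length = 223364.5 / 6.3794 = 35013.4 mm = 35.01 m.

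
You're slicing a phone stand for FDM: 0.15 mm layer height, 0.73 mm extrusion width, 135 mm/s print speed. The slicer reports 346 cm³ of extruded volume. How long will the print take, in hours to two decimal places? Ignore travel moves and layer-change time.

6.50 hours

Bead cross-section = 0.15 × 0.73, so 0.1095 mm².
Total extruded path = 346000/0.1095 = 3159817.4 mm.
Print-move time = 3159817.4 / 135 = 23406.1 s.
23406.1 s = 6.50 hours.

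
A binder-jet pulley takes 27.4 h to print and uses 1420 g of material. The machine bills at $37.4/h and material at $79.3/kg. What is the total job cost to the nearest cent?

$1137.37

Machine cost: 37.4 × 27.4 → $1024.76.
Feedstock cost = 79.3 × 1420/1000 = $112.606.
Job cost: 1024.76 + 112.606 = 1137.366 ≈ $1137.37.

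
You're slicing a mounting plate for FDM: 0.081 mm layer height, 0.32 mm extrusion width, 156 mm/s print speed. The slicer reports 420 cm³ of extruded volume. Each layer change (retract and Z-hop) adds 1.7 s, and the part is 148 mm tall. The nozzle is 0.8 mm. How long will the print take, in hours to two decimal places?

Bead cross-section = 0.081 × 0.32, so 0.02592 mm².
Toolpath length = 420 cm³ / 0.02592 mm² = 420000 / 0.02592 = 16203703.7 mm.
Print-move time = 16203703.7 / 156 = 103869.9 s.
Layers = ⌈148/0.081⌉ = 1828.
Layer-change overhead = 1828 × 1.7, so 3107.6 s.
Altogether 103869.9 + 3107.6 = 106977.5 s, i.e. 29.72 hours.

29.72 hours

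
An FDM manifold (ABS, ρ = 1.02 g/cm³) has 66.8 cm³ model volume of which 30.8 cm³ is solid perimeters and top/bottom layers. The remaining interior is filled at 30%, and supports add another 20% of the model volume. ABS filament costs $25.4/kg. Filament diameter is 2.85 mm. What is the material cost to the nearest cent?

Interior volume = 66.8 − 30.8, so 36 cm³.
Deposited infill = 0.30 × 36, so 10.8 cm³.
Support = 0.20 × 66.8 = 13.36 cm³.
Total printed volume = 30.8 + 10.8 + 13.36, so 54.96 cm³.
Mass = 54.96 × 1.02, so 56.0592 g.
At $25.4/kg: 56.0592/1000 × 25.4 = $1.42.

$1.42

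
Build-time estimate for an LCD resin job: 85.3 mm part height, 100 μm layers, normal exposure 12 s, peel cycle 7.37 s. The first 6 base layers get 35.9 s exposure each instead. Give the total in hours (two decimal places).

4.63 hours

Layers = ⌈85.3/0.1⌉ = 853.
Base layers = 6 × (35.9 + 7.37), so 259.62 s.
Normal layers = 847 × (12 + 7.37), so 16406.39 s.
Total = 259.62 + 16406.39 = 16666.01 s = 4.63 hours.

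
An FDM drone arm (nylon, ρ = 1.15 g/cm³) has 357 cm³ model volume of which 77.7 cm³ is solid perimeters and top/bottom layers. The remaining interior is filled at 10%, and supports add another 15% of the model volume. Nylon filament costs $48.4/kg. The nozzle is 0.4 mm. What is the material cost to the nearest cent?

$8.86

Interior volume: 357 − 77.7 → 279.3 cm³.
Infill deposited = 0.10 × 279.3 = 27.93 cm³.
Support = 0.15 × 357, so 53.55 cm³.
Total extruded: 77.7 + 27.93 + 53.55 → 159.18 cm³.
Mass = 159.18 × 1.15 = 183.057 g.
Cost = 183.057 g / 1000 × $48.4/kg = $8.86.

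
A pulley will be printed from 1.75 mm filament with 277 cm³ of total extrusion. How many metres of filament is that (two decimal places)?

Cross-section of 1.75 mm filament: π·(1.75/2)² = 2.4053 mm².
Length = 277 cm³ / 2.4053 mm² = 277000 / 2.4053 = 115162.35 mm = 115.16 m.

115.16 m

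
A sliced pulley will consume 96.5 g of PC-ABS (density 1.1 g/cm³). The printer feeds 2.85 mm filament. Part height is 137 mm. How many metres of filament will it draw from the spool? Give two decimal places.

Extruded volume: 96.5/1.1 = 87.7273 cm³ (87727.3 mm³).
A = π r² = π × 1.425² = 6.3794 mm².
Length = 87727.3 / 6.3794 = 13751.65 mm = 13.75 m.

13.75 m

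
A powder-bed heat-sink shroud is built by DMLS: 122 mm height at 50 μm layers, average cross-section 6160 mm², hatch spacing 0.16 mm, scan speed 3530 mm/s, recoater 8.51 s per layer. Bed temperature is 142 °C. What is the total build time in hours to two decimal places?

Layer count = ceil(122 / 0.05) = 2440.
Per-layer scan distance = 6160 / 0.16 = 38500 mm.
Laser time per layer = 38500 / 3530 = 10.9065 s.
Time per layer = 10.9065 + 8.51, so 19.4165 s.
Build time = 2440 × 19.4165 = 47376.26 s = 13.16 hours.

13.16 hours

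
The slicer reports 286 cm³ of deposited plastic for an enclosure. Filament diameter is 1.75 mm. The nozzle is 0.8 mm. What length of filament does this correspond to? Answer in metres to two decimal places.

Cross-section of 1.75 mm filament: π·(1.75/2)² = 2.4053 mm².
Length = 286 cm³ / 2.4053 mm² = 286000 / 2.4053 = 118904.09 mm = 118.90 m.

118.90 m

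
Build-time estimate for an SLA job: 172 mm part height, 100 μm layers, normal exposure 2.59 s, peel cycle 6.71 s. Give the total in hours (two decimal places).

4.44 hours

Layer count = ceil(172 / 0.1) = 1720.
Each layer takes = 2.59 + 6.71, so 9.3 s.
Total = 1720 × 9.3 = 15996 s = 4.44 hours.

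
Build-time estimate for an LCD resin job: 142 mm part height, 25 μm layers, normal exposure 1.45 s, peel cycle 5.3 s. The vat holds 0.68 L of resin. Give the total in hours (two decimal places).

10.65 hours

Number of layers: 142 / 0.025 → 5680 (rounded up).
Each layer takes: 1.45 + 5.3 → 6.75 s.
Total = 5680 × 6.75 = 38340 s = 10.65 hours.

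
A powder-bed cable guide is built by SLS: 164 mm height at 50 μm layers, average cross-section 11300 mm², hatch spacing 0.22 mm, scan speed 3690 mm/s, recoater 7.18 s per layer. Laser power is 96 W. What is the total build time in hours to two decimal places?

Layer count = ceil(164 / 0.05) = 3280.
Per-layer scan distance = 11300 / 0.22, so 51363.6 mm.
Scan time per layer = 51363.6 / 3690, so 13.9197 s.
Time per layer = 13.9197 + 7.18, so 21.0997 s.
Build time = 3280 × 21.0997 = 69207.016 s = 19.22 hours.

19.22 hours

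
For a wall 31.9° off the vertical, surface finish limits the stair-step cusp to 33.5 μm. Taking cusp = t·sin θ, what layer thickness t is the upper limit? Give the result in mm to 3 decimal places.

0.063 mm

sin(31.9°) = 0.5284; t_max = 0.0335/0.5284 = 0.063 mm.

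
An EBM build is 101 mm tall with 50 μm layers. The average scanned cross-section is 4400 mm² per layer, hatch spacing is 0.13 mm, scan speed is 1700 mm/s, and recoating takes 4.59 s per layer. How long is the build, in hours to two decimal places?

13.75 hours

Number of layers: 101 / 0.05 → 2020 (rounded up).
Hatch length per layer = 4400 / 0.13 = 33846.2 mm.
Per-layer scan time = 33846.2 / 1700, so 19.9095 s.
Time per layer = 19.9095 + 4.59 = 24.4995 s.
Build time = 2020 × 24.4995 = 49488.99 s = 13.75 hours.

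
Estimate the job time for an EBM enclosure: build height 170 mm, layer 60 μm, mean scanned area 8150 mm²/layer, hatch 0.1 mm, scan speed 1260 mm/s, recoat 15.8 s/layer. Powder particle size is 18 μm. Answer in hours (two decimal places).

63.36 hours

Layer count = ceil(170 / 0.06) = 2834.
Hatch length per layer = 8150 / 0.1, so 81500 mm.
Beam time per layer = 81500 / 1260 = 64.6825 s.
Layer cycle = 64.6825 + 15.8, so 80.4825 s.
Build time = 2834 × 80.4825 = 228087.405 s = 63.36 hours.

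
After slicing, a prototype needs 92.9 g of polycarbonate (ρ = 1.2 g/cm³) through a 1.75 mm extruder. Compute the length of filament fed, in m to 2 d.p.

32.19 m

Extruded volume: 92.9/1.2 = 77.4167 cm³ (77416.7 mm³).
A = π r² = π × 0.875² = 2.4053 mm².
L = V/A = 77416.7/2.4053 = 32185.88 mm → 32.19 m.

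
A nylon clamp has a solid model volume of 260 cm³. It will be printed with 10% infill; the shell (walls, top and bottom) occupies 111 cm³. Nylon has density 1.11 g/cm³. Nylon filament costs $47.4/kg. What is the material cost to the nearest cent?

Interior volume: 260 − 111 → 149 cm³.
Infill volume: 0.10 × 149 → 14.9 cm³.
Deposited volume: 111 + 14.9 → 125.9 cm³.
Mass = 125.9 × 1.11, so 139.749 g.
At $47.4/kg: 139.749/1000 × 47.4 = $6.62.

$6.62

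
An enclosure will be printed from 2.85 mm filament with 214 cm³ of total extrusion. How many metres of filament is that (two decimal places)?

Cross-section of 2.85 mm filament: π·(2.85/2)² = 6.3794 mm².
L = 214000 mm³ / 6.3794 mm² = 33545.47 mm, i.e. 33.55 m.

33.55 m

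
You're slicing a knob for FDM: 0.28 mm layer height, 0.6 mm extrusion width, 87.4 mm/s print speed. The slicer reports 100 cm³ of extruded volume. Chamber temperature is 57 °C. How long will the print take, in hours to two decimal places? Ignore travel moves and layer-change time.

Line area = 0.28 × 0.6, so 0.168 mm².
Toolpath length = 100 cm³ / 0.168 mm² = 100000 / 0.168 = 595238.1 mm.
Extrusion time = 595238.1 / 87.4, so 6810.5 s.
6810.5 s = 1.89 hours.

1.89 hours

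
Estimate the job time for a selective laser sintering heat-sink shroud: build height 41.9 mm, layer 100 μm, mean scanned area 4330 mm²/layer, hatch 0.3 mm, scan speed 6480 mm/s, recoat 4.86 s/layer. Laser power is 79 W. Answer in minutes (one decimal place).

49.5 minutes

Layer count = ceil(41.9 / 0.1) = 419.
Scan path per layer: 4330 / 0.3 → 14433.3 mm.
Per-layer scan time = 14433.3 / 6480, so 2.2274 s.
Per-layer time: 2.2274 + 4.86 → 7.0874 s.
Build time = 419 × 7.0874 = 2969.6206 s = 49.5 minutes.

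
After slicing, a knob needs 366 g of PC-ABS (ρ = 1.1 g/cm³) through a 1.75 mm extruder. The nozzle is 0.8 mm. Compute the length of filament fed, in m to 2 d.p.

138.33 m

Extruded volume: 366/1.1 = 332.7273 cm³ (332727.3 mm³).
Filament cross-section = π × (1.75/2)² = 2.4053 mm².
Length = 332727.3 / 2.4053 = 138330.89 mm = 138.33 m.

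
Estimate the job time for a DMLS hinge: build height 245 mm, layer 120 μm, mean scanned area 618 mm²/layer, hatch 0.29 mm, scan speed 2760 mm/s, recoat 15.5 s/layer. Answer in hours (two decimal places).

9.23 hours

Number of layers: 245 / 0.12 → 2042 (rounded up).
Scan path per layer = 618 / 0.29, so 2131 mm.
Scan time per layer = 2131 / 2760 = 0.7721 s.
Per-layer time = 0.7721 + 15.5, so 16.2721 s.
Total: 2042 × 16.2721 s = 33227.6282 s → 9.23 hours.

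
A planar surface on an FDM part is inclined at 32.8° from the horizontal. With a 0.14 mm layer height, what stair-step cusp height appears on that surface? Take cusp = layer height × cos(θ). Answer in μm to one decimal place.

117.7 μm

h_c = t·cos θ = 0.14 × 0.8406 = 0.117684 mm (117.7 μm).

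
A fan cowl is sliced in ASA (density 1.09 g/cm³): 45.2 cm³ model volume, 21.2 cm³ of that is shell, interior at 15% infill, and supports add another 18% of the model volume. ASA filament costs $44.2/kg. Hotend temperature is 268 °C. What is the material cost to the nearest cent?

Infill region = 45.2 − 21.2, so 24 cm³.
Infill deposited = 0.15 × 24, so 3.6 cm³.
Support = 0.18 × 45.2 = 8.136 cm³.
Total extruded = 21.2 + 3.6 + 8.136, so 32.936 cm³.
Mass = 32.936 × 1.09 = 35.90024 g.
Cost = 35.90024 g / 1000 × $44.2/kg = $1.59.

$1.59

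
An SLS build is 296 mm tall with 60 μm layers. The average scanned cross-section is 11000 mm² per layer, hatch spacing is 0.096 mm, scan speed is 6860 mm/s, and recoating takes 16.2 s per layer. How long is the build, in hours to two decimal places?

45.10 hours

Number of layers: 296 / 0.06 → 4934 (rounded up).
Per-layer scan distance = 11000 / 0.096, so 114583.3 mm.
Scan time per layer = 114583.3 / 6860, so 16.7031 s.
Layer cycle: 16.7031 + 16.2 → 32.9031 s.
Total: 4934 × 32.9031 s = 162343.8954 s → 45.10 hours.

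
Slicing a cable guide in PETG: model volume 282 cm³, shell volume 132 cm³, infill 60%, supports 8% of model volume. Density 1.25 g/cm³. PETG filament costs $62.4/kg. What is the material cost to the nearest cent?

Infill region: 282 − 132 → 150 cm³.
Infill deposited: 0.60 × 150 → 90 cm³.
Support = 0.08 × 282, so 22.56 cm³.
Total printed volume = 132 + 90 + 22.56, so 244.56 cm³.
Mass: 244.56 × 1.25 → 305.7 g.
Cost = 305.7 g / 1000 × $62.4/kg = $19.08.

$19.08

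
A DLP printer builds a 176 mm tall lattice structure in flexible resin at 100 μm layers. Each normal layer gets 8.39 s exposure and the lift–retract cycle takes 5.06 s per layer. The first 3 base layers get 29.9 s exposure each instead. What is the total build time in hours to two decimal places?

6.59 hours

Layer count = ceil(176 / 0.1) = 1760.
Bottom layers = 3 × (29.9 + 5.06), so 104.88 s.
Normal layers = 1757 × (8.39 + 5.06), so 23631.65 s.
Total = 104.88 + 23631.65 = 23736.53 s = 6.59 hours.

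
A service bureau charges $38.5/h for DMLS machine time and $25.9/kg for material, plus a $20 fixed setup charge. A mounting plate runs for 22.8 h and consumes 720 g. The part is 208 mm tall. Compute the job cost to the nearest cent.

$916.45

Machine cost: 38.5 × 22.8 → $877.80.
Feedstock cost = 25.9 × 720/1000, so $18.648.
Total = 877.80 + 18.648 + 20 = 916.448 ≈ $916.45.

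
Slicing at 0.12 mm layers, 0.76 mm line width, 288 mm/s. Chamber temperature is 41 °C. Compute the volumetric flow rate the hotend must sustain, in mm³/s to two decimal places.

26.27

Bead cross-section: 0.12 × 0.76 → 0.0912 mm².
Volumetric flow = 288 × 0.0912 = 26.27 mm³/s.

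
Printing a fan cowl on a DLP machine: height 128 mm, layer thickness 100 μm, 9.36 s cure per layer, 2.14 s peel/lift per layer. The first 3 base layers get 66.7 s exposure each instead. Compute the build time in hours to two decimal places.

4.14 hours

Layer count = ceil(128 / 0.1) = 1280.
Bottom layers = 3 × (66.7 + 2.14), so 206.52 s.
Remaining layers: 1277 × (9.36 + 2.14) → 14685.5 s.
Total = 206.52 + 14685.5 = 14892.02 s = 4.14 hours.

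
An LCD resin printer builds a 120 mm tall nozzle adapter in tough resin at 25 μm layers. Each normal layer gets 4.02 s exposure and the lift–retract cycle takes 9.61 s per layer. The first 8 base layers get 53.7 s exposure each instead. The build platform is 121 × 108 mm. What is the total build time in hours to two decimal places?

Number of layers: 120 / 0.025 → 4800 (rounded up).
Burn-in layers: 8 × (53.7 + 9.61) → 506.48 s.
Remaining layers: 4792 × (4.02 + 9.61) → 65314.96 s.
Sum: 506.48 + 65314.96 = 65821.44 s → 18.28 hours.

18.28 hours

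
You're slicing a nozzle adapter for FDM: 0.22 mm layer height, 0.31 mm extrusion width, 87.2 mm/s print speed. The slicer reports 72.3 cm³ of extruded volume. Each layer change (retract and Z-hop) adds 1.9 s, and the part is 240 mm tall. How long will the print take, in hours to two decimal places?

3.95 hours

Line area = 0.22 × 0.31 = 0.0682 mm².
Total extruded path = 72300/0.0682 = 1060117.3 mm.
Time extruding = 1060117.3 / 87.2 = 12157.3 s.
Number of layers: 240 / 0.22 → 1091 (rounded up).
Layer-change overhead: 1091 × 1.9 → 2072.9 s.
Total = 12157.3 + 2072.9 = 14230.2 s = 3.95 hours.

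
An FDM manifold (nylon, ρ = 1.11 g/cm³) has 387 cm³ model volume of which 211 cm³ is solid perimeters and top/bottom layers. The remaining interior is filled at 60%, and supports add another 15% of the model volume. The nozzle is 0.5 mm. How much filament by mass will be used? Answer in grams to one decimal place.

Volume inside the shell = 387 − 211 = 176 cm³.
Infill deposited = 0.60 × 176 = 105.6 cm³.
Support = 0.15 × 387 = 58.05 cm³.
Deposited volume = 211 + 105.6 + 58.05 = 374.65 cm³.
Mass = 374.65 × 1.11 = 415.8615 g.

415.9 g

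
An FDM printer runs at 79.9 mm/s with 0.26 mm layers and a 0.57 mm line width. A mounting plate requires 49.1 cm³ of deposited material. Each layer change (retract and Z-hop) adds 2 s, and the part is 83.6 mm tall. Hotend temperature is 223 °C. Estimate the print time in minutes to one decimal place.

79.8 minutes

Bead cross-section = 0.26 × 0.57, so 0.1482 mm².
Total extruded path = 49100/0.1482 = 331309 mm.
Extrusion time = 331309 / 79.9 = 4146.5 s.
Layers = ⌈83.6/0.26⌉ = 322.
Z-hop total: 322 × 2 → 644 s.
Total = 4146.5 + 644 = 4790.5 s = 79.8 minutes.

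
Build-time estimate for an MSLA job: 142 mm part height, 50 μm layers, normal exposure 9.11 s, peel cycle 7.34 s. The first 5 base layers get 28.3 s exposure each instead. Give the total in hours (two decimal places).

13.00 hours

Layers = ⌈142/0.05⌉ = 2840.
Base layers = 5 × (28.3 + 7.34), so 178.2 s.
Normal layers: 2835 × (9.11 + 7.34) → 46635.75 s.
Sum: 178.2 + 46635.75 = 46813.95 s → 13.00 hours.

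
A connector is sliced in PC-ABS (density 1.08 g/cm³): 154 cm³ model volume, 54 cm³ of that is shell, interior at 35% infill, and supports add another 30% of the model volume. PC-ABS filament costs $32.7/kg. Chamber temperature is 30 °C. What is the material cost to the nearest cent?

$4.77

Volume inside the shell: 154 − 54 → 100 cm³.
Infill deposited = 0.35 × 100 = 35 cm³.
Support: 0.30 × 154 → 46.2 cm³.
Total printed volume = 54 + 35 + 46.2 = 135.2 cm³.
Mass: 135.2 × 1.08 → 146.016 g.
Cost = 146.016 g / 1000 × $32.7/kg = $4.77.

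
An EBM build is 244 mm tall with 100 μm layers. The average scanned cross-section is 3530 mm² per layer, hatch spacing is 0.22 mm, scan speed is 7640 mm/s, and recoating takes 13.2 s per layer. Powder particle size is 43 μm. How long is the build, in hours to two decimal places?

10.37 hours

Layers = ⌈244/0.1⌉ = 2440.
Hatch length per layer = 3530 / 0.22, so 16045.5 mm.
Per-layer scan time = 16045.5 / 7640, so 2.1002 s.
Time per layer: 2.1002 + 13.2 → 15.3002 s.
Build time = 2440 × 15.3002 = 37332.488 s = 10.37 hours.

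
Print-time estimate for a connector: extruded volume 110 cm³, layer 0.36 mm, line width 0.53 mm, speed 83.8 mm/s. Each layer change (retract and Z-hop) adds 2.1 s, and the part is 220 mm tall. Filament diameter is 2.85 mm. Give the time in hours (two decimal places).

2.27 hours

Extrusion cross-section = 0.36 × 0.53 = 0.1908 mm².
Total extruded path = 110000/0.1908 = 576519.9 mm.
Time extruding: 576519.9 / 83.8 → 6879.7 s.
Layers = ⌈220/0.36⌉ = 612.
Layer-change overhead = 612 × 2.1, so 1285.2 s.
Altogether 6879.7 + 1285.2 = 8164.9 s, i.e. 2.27 hours.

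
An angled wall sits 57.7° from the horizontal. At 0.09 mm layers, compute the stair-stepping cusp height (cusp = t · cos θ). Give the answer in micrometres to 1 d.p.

48.1 μm

cos(57.7°) = 0.5344, so cusp = 0.09 × 0.5344 = 0.048096 mm → 48.1 μm.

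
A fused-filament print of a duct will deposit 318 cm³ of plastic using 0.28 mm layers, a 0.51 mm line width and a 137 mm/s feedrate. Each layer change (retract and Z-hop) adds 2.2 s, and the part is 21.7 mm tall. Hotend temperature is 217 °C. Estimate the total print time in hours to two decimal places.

Extrusion cross-section: 0.28 × 0.51 → 0.1428 mm².
Toolpath length = 318 cm³ / 0.1428 mm² = 318000 / 0.1428 = 2226890.8 mm.
Extrusion time = 2226890.8 / 137, so 16254.7 s.
Layer count = ceil(21.7 / 0.28) = 78.
Non-print overhead = 78 × 2.2 = 171.6 s.
Total = 16254.7 + 171.6 = 16426.3 s = 4.56 hours.

4.56 hours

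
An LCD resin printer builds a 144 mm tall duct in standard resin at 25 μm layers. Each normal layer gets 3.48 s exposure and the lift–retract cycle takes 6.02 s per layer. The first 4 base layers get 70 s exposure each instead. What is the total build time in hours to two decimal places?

Layer count = ceil(144 / 0.025) = 5760.
Burn-in layers = 4 × (70 + 6.02), so 304.08 s.
Remaining layers = 5756 × (3.48 + 6.02) = 54682 s.
Sum: 304.08 + 54682 = 54986.08 s → 15.27 hours.

15.27 hours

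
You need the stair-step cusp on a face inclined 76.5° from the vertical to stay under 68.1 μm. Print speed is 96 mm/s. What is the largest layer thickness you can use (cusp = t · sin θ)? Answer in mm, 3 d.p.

0.070 mm

Layer height = cusp / sin(76.5°) = 0.0681 / 0.9724 = 0.070 mm.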